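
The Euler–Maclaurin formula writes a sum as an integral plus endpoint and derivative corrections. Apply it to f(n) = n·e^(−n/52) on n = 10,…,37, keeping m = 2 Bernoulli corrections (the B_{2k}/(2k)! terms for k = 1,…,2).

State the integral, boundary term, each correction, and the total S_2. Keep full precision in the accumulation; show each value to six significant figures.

S_2 ≈ 401.302

∫_10^37 x·e^(−x/52) dx evaluates to 388.139.
Endpoint term: (f(10) + f(37))/2 = (8.25053 + 18.1629)/2 = 13.2067.
Running total after boundary: 401.346.
Correction k=1: B_{2}/2! · (f^{(1)}(37) − f^{(1)}(10)) = 1/12 · (0.141602 − 0.666389) = -0.0437322.
Partial sum through k=1: 401.302.
Correction k=2: B_{4}/4! · (f^{(3)}(37) − f^{(3)}(10)) = −1/720 · (0.000415451 − 0.000856692) = 6.12835e-07.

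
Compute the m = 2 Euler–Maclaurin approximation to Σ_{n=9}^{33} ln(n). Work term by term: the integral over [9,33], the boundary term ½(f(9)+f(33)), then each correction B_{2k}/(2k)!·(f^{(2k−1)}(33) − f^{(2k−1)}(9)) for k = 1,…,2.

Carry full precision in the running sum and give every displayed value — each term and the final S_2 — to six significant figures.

Integral: ∫_9^33 ln(x) dx = 71.6097.
½[f(9) + f(33)] = ½[2.19722 + 3.49651] = 2.84687.
Running total after boundary: 74.4566.
Correction k=1: B_{2}/2! · (f^{(1)}(33) − f^{(1)}(9)) = 1/12 · (0.0303030 − 0.111111) = -0.00673401.
Running total after k=1: 74.4499.
Correction k=2: B_{4}/4! · (f^{(3)}(33) − f^{(3)}(9)) = −1/720 · (5.56529e-05 − 0.00274348) = 3.73310e-06.

S_2 ≈ 74.4499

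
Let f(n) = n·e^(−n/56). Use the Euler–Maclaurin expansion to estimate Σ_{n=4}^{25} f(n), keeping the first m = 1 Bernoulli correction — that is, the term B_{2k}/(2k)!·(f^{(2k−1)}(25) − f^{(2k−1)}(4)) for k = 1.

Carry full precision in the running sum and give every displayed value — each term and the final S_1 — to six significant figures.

S_1 ≈ 235.560

Integral: ∫_4^25 x·e^(−x/56) dx = 225.742.
Boundary: ½(f(4) + f(25)) = ½(3.72425 + 15.9977) = 9.86099.
Running total after boundary: 235.603.
Correction k=1: B_{2}/2! · (f^{(1)}(25) − f^{(1)}(4)) = 1/12 · (0.354236 − 0.864558) = -0.0425269.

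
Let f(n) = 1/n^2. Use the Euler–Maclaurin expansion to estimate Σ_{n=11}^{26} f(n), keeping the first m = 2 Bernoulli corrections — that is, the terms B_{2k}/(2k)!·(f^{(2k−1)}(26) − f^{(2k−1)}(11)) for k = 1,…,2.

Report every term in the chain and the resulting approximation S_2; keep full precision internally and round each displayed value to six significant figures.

S_2 ≈ 0.0574350

Integral: ∫_11^26 1/x^2 dx = 0.0524476.
Endpoint term: (f(11) + f(26))/2 = (0.00826446 + 0.00147929)/2 = 0.00487188.
Running total after boundary: 0.0573194.
Order-1 term: 1/12 · (-0.000113792 − (-0.00150263)) = 0.000115737.
Partial sum through k=1: 0.0574352.
Order-2 term: −1/720 · (-2.01997e-06 − (-0.000149021)) = -2.04168e-07.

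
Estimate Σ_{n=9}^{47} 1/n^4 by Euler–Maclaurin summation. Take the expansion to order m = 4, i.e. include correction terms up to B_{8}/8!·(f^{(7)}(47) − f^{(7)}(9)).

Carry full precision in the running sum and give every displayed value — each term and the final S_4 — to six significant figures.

S_4 ≈ 0.000535956

∫_9^47 1/x^4 dx evaluates to 0.000454037.
½[f(9) + f(47)] = ½[0.000152416 + 2.04931e-07] = 7.63104e-05.
Integral + boundary = 0.000530347.
Correction k=1: B_{2}/2! · (f^{(1)}(47) − f^{(1)}(9)) = 1/12 · (-1.74410e-08 − (-6.77404e-05)) = 5.64358e-06.
After k=1: 0.000535991.
Correction k=2: B_{4}/4! · (f^{(3)}(47) − f^{(3)}(9)) = −1/720 · (-2.36862e-10 − (-2.50890e-05)) = -3.48455e-08.
After k=2: 0.000535956.
Correction k=3: B_{6}/6! · (f^{(5)}(47) − f^{(5)}(9)) = 1/30240 · (-6.00466e-12 − (-1.73455e-05)) = 5.73594e-10.
After k=3: 0.000535956.
Correction k=4: B_{8}/8! · (f^{(7)}(47) − f^{(7)}(9)) = −1/1209600 · (-2.44644e-13 − (-1.92728e-05)) = -1.59332e-11.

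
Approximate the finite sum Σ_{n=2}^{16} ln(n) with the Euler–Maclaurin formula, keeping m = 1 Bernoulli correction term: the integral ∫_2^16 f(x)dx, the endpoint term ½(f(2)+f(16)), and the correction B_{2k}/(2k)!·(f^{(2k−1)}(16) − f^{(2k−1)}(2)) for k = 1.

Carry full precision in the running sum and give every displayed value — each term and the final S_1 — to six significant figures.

S_1 ≈ 30.6715

Integral: ∫_2^16 ln(x) dx = 28.9751.
Boundary: ½(f(2) + f(16)) = ½(0.693147 + 2.77259) = 1.73287.
So far: 30.7080.
Correction k=1: B_{2}/2! · (f^{(1)}(16) − f^{(1)}(2)) = 1/12 · (0.0625000 − 0.500000) = -0.0364583.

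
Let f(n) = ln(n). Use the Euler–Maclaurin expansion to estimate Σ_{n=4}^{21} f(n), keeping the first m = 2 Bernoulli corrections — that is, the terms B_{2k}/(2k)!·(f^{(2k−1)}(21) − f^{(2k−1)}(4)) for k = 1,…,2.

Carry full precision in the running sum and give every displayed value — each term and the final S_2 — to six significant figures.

Integral: ∫_4^21 ln(x) dx = 41.3898.
Boundary: ½(f(4) + f(21)) = ½(1.38629 + 3.04452) = 2.21541.
So far: 43.6052.
Correction k=1: B_{2}/2! · (f^{(1)}(21) − f^{(1)}(4)) = 1/12 · (0.0476190 − 0.250000) = -0.0168651.
After k=1: 43.5883.
Correction k=2: B_{4}/4! · (f^{(3)}(21) − f^{(3)}(4)) = −1/720 · (0.000215959 − 0.0312500) = 4.31028e-05.

S_2 ≈ 43.5884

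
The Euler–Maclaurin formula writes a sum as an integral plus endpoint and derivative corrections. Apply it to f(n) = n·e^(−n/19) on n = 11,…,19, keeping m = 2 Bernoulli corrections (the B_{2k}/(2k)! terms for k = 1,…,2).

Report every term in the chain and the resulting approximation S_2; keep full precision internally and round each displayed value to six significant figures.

The integral term ∫_11^19 x·e^(−x/19) dx = 53.8692.
Boundary: ½(f(11) + f(19)) = ½(6.16537 + 6.98971) = 6.57754.
So far: 60.4468.
Correction k=1: B_{2}/2! · (f^{(1)}(19) − f^{(1)}(11)) = 1/12 · (0.00000 − 0.235995) = -0.0196662.
Running total after k=1: 60.4271.
Correction k=2: B_{4}/4! · (f^{(3)}(19) − f^{(3)}(11)) = −1/720 · (0.00203811 − 0.00375892) = 2.39001e-06.

S_2 ≈ 60.4271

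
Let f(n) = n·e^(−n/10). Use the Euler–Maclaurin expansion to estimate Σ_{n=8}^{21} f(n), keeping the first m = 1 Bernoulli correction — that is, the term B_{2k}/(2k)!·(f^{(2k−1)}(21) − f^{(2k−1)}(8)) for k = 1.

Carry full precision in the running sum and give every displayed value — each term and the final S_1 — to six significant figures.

Integral: ∫_8^21 x·e^(−x/10) dx = 42.9177.
½[f(8) + f(21)] = ½[3.59463 + 2.57158] = 3.08311.
Running total after boundary: 46.0008.
k=1: B_{2}/(2)! × [f^{(1)}(21) − f^{(1)}(8)] = 1/12 × (-0.134702 − 0.0898658) = -0.0187140.

S_1 ≈ 45.9821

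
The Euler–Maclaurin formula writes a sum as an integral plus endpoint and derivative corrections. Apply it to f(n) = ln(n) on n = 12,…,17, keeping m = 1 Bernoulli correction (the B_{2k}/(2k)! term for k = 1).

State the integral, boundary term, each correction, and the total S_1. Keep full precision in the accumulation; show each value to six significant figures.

∫_12^17 ln(x) dx evaluates to 13.3457.
Boundary: ½(f(12) + f(17)) = ½(2.48491 + 2.83321) = 2.65906.
So far: 16.0048.
Correction k=1: B_{2}/2! · (f^{(1)}(17) − f^{(1)}(12)) = 1/12 · (0.0588235 − 0.0833333) = -0.00204248.

S_1 ≈ 16.0028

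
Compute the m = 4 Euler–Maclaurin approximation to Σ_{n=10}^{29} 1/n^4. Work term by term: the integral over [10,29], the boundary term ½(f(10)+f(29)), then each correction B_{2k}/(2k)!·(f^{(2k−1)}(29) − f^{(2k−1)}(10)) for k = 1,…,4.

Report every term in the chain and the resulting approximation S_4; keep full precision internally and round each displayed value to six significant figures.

S_4 ≈ 0.000373674

Integral: ∫_10^29 1/x^4 dx = 0.000319666.
Boundary: ½(f(10) + f(29)) = ½(0.000100000 + 1.41387e-06) = 5.07069e-05.
So far: 0.000370373.
Order-1 term: 1/12 · (-1.95016e-07 − (-4.00000e-05)) = 3.31708e-06.
Running total after k=1: 0.000373690.
Order-2 term: −1/720 · (-6.95657e-09 − (-1.20000e-05)) = -1.66570e-08.
Running total after k=2: 0.000373673.
Order-3 term: 1/30240 · (-4.63220e-10 − (-6.72000e-06)) = 2.22207e-10.
Running total after k=3: 0.000373674.
Order-4 term: −1/1209600 · (-4.95717e-11 − (-6.04800e-06)) = -4.99996e-12.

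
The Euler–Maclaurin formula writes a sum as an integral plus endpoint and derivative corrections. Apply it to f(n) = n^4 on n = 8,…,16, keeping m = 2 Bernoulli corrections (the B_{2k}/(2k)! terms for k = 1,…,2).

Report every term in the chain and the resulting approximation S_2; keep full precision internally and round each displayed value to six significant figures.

Integral: ∫_8^16 x^4 dx = 203162.
½[f(8) + f(16)] = ½[4096.00 + 65536.0] = 34816.0.
Integral + boundary = 237978.
k=1: B_{2}/(2)! × [f^{(1)}(16) − f^{(1)}(8)] = 1/12 × (16384.0 − 2048.00) = 1194.67.
Partial sum through k=1: 239172.
k=2: B_{4}/(4)! × [f^{(3)}(16) − f^{(3)}(8)] = −1/720 × (384.000 − 192.000) = -0.266667.

S_2 ≈ 239172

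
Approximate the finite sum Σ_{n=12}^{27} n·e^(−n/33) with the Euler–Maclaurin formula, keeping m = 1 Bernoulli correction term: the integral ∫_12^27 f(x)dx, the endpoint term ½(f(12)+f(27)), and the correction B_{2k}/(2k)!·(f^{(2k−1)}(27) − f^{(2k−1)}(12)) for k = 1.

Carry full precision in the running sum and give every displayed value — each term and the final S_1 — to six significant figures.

S_1 ≈ 168.744

Integral: ∫_12^27 x·e^(−x/33) dx = 158.647.
Boundary: ½(f(12) + f(27)) = ½(8.34173 + 11.9133) = 10.1275.
Integral + boundary = 168.775.
k=1: B_{2}/(2)! × [f^{(1)}(27) − f^{(1)}(12)] = 1/12 × (0.0802242 − 0.442364) = -0.0301783.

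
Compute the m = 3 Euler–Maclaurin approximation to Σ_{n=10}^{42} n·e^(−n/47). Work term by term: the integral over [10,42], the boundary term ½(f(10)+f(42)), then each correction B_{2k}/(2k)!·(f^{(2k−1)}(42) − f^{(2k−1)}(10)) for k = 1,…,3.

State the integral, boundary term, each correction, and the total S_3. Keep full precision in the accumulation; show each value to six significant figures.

∫_10^42 x·e^(−x/47) dx evaluates to 453.986.
½[f(10) + f(42)] = ½[8.08345 + 17.1853] = 12.6344.
So far: 466.620.
k=1: B_{2}/(2)! × [f^{(1)}(42) − f^{(1)}(10)] = 1/12 × (0.0435291 − 0.636357) = -0.0494023.
After k=1: 466.571.
k=2: B_{4}/(4)! × [f^{(3)}(42) − f^{(3)}(10)] = −1/720 × (0.000390165 − 0.00101994) = 8.74687e-07.
After k=2: 466.571.
k=3: B_{6}/(6)! × [f^{(5)}(42) − f^{(5)}(10)] = 1/30240 × (3.44330e-07 − 7.93031e-07) = -1.48380e-11.

S_3 ≈ 466.571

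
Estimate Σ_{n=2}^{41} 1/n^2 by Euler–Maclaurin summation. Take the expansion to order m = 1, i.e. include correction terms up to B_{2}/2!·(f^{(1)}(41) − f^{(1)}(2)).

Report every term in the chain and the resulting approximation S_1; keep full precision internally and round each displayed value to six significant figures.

S_1 ≈ 0.621738

The integral term ∫_2^41 1/x^2 dx = 0.475610.
½[f(2) + f(41)] = ½[0.250000 + 0.000594884] = 0.125297.
So far: 0.600907.
k=1: B_{2}/(2)! × [f^{(1)}(41) − f^{(1)}(2)] = 1/12 × (-2.90187e-05 − (-0.250000)) = 0.0208309.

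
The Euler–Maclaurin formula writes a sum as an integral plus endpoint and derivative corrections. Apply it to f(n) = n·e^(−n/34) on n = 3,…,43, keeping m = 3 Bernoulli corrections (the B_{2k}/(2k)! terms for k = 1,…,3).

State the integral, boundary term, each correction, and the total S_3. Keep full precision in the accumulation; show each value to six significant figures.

S_3 ≈ 420.004

The integral term ∫_3^43 x·e^(−x/34) dx = 412.636.
Boundary: ½(f(3) + f(43)) = ½(2.74664 + 12.1399) = 7.44325.
Running total after boundary: 420.080.
Correction k=1: B_{2}/2! · (f^{(1)}(43) − f^{(1)}(3)) = 1/12 · (-0.0747324 − 0.834762) = -0.0757912.
Running total after k=1: 420.004.
Correction k=2: B_{4}/4! · (f^{(3)}(43) − f^{(3)}(3)) = −1/720 · (0.000423800 − 0.00230610) = 2.61431e-06.
Running total after k=2: 420.004.
Correction k=3: B_{6}/6! · (f^{(5)}(43) − f^{(5)}(3)) = 1/30240 · (7.89141e-07 − 3.36513e-06) = -8.51848e-11.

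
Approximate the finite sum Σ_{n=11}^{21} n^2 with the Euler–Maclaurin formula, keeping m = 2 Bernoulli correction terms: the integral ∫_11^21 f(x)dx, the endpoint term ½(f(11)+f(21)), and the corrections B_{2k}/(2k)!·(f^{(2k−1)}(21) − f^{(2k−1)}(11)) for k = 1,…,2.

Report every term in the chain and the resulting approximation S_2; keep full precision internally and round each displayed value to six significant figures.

S_2 ≈ 2926.00

Integral: ∫_11^21 x^2 dx = 2643.33.
½[f(11) + f(21)] = ½[121.000 + 441.000] = 281.000.
Integral + boundary = 2924.33.
Order-1 term: 1/12 · (42.0000 − 22.0000) = 1.66667.
Partial sum through k=1: 2926.00.
Order-2 term: −1/720 · (0.00000 − 0.00000) = 0.00000.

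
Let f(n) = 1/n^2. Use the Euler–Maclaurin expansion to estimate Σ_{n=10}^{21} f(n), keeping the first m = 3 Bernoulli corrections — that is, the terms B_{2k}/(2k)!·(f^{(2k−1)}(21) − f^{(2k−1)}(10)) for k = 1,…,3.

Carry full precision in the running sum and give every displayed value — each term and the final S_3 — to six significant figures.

The integral term ∫_10^21 1/x^2 dx = 0.0523810.
½[f(10) + f(21)] = ½[0.0100000 + 0.00226757] = 0.00613379.
Running total after boundary: 0.0585147.
Correction k=1: B_{2}/2! · (f^{(1)}(21) − f^{(1)}(10)) = 1/12 · (-0.000215959 − (-0.00200000)) = 0.000148670.
After k=1: 0.0586634.
Correction k=2: B_{4}/4! · (f^{(3)}(21) − f^{(3)}(10)) = −1/720 · (-5.87645e-06 − (-0.000240000)) = -3.25172e-07.
After k=2: 0.0586631.
Correction k=3: B_{6}/6! · (f^{(5)}(21) − f^{(5)}(10)) = 1/30240 · (-3.99758e-07 − (-7.20000e-05)) = 2.36773e-09.

S_3 ≈ 0.0586631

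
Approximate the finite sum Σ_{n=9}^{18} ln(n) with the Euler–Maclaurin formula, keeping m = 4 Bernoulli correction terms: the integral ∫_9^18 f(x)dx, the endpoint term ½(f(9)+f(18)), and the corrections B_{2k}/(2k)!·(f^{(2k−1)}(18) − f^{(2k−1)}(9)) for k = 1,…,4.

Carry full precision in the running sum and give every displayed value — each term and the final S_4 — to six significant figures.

∫_9^18 ln(x) dx evaluates to 23.2517.
½[f(9) + f(18)] = ½[2.19722 + 2.89037] = 2.54380.
Running total after boundary: 25.7955.
Order-1 term: 1/12 · (0.0555556 − 0.111111) = -0.00462963.
Partial sum through k=1: 25.7908.
Order-2 term: −1/720 · (0.000342936 − 0.00274348) = 3.33410e-06.
Partial sum through k=2: 25.7908.
Order-3 term: 1/30240 · (1.27013e-05 − 0.000406442) = -1.30205e-08.
Partial sum through k=3: 25.7908.
Order-4 term: −1/1209600 · (1.17605e-06 − 0.000150534) = 1.23477e-10.

S_4 ≈ 25.7908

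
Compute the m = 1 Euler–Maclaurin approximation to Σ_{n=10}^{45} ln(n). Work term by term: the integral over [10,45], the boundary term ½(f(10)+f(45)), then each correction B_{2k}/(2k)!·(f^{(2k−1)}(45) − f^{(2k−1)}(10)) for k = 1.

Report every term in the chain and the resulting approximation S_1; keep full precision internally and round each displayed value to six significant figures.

The integral term ∫_10^45 ln(x) dx = 113.274.
Endpoint term: (f(10) + f(45))/2 = (2.30259 + 3.80666)/2 = 3.05462.
Integral + boundary = 116.329.
k=1: B_{2}/(2)! × [f^{(1)}(45) − f^{(1)}(10)] = 1/12 × (0.0222222 − 0.100000) = -0.00648148.

S_1 ≈ 116.322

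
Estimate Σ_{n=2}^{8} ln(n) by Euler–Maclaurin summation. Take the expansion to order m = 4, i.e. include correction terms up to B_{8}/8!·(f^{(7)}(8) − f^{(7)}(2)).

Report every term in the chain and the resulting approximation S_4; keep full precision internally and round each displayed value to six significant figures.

Integral: ∫_2^8 ln(x) dx = 9.24924.
Boundary: ½(f(2) + f(8)) = ½(0.693147 + 2.07944) = 1.38629.
Running total after boundary: 10.6355.
Correction k=1: B_{2}/2! · (f^{(1)}(8) − f^{(1)}(2)) = 1/12 · (0.125000 − 0.500000) = -0.0312500.
Partial sum through k=1: 10.6043.
Correction k=2: B_{4}/4! · (f^{(3)}(8) − f^{(3)}(2)) = −1/720 · (0.00390625 − 0.250000) = 0.000341797.
Partial sum through k=2: 10.6046.
Correction k=3: B_{6}/6! · (f^{(5)}(8) − f^{(5)}(2)) = 1/30240 · (0.000732422 − 0.750000) = -2.47774e-05.
Partial sum through k=3: 10.6046.
Correction k=4: B_{8}/8! · (f^{(7)}(8) − f^{(7)}(2)) = −1/1209600 · (0.000343323 − 5.62500) = 4.65001e-06.

S_4 ≈ 10.6046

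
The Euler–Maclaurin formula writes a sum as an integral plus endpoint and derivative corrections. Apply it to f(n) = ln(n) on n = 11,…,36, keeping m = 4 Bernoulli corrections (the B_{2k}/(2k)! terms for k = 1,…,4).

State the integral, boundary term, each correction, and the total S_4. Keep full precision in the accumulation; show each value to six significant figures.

S_4 ≈ 80.6153

The integral term ∫_11^36 ln(x) dx = 77.6298.
Boundary: ½(f(11) + f(36)) = ½(2.39790 + 3.58352) = 2.99071.
Running total after boundary: 80.6205.
k=1: B_{2}/(2)! × [f^{(1)}(36) − f^{(1)}(11)] = 1/12 × (0.0277778 − 0.0909091) = -0.00526094.
Running total after k=1: 80.6153.
k=2: B_{4}/(4)! × [f^{(3)}(36) − f^{(3)}(11)] = −1/720 × (4.28669e-05 − 0.00150263) = 2.02745e-06.
Running total after k=2: 80.6153.
k=3: B_{6}/(6)! × [f^{(5)}(36) − f^{(5)}(11)] = 1/30240 × (3.96916e-07 − 0.000149021) = -4.91482e-09.
Running total after k=3: 80.6153.
k=4: B_{8}/(8)! × [f^{(7)}(36) − f^{(7)}(11)] = −1/1209600 × (9.18787e-09 − 3.69474e-05) = 3.05375e-11.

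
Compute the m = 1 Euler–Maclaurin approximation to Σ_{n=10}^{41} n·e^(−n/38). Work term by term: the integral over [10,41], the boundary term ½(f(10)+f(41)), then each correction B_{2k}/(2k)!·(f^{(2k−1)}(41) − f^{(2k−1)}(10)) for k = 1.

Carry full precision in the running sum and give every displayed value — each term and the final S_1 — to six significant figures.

The integral term ∫_10^41 x·e^(−x/38) dx = 381.424.
½[f(10) + f(41)] = ½[7.68621 + 13.9381] = 10.8121.
Running total after boundary: 392.237.
Correction k=1: B_{2}/2! · (f^{(1)}(41) − f^{(1)}(10)) = 1/12 · (-0.0268384 − 0.566352) = -0.0494325.

S_1 ≈ 392.187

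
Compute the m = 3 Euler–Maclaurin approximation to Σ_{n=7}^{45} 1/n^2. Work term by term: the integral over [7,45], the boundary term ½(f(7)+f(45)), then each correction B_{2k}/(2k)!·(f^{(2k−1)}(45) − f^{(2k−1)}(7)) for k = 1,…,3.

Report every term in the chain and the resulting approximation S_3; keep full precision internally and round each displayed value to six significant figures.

S_3 ≈ 0.131568

∫_7^45 1/x^2 dx evaluates to 0.120635.
Endpoint term: (f(7) + f(45))/2 = (0.0204082 + 0.000493827)/2 = 0.0104510.
So far: 0.131086.
Order-1 term: 1/12 · (-2.19479e-05 − (-0.00583090)) = 0.000484080.
Running total after k=1: 0.131570.
Order-2 term: −1/720 · (-1.30061e-07 − (-0.00142798)) = -1.98312e-06.
Running total after k=2: 0.131568.
Order-3 term: 1/30240 · (-1.92684e-09 − (-0.000874271)) = 2.89110e-08.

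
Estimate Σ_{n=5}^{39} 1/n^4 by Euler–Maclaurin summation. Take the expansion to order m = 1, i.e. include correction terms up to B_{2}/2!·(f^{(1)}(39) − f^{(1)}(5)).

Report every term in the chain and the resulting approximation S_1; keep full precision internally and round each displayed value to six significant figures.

S_1 ≈ 0.00356793

Integral: ∫_5^39 1/x^4 dx = 0.00266105.
Boundary: ½(f(5) + f(39)) = ½(0.00160000 + 4.32257e-07) = 0.000800216.
So far: 0.00346126.
k=1: B_{2}/(2)! × [f^{(1)}(39) − f^{(1)}(5)] = 1/12 × (-4.43340e-08 − (-0.00128000)) = 0.000106663.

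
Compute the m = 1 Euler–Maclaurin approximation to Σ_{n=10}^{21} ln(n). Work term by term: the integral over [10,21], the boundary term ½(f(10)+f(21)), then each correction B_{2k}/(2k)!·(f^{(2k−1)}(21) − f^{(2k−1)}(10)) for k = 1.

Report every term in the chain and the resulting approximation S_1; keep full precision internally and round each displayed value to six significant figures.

S_1 ≈ 32.5783

The integral term ∫_10^21 ln(x) dx = 29.9091.
½[f(10) + f(21)] = ½[2.30259 + 3.04452] = 2.67355.
Running total after boundary: 32.5827.
k=1: B_{2}/(2)! × [f^{(1)}(21) − f^{(1)}(10)] = 1/12 × (0.0476190 − 0.100000) = -0.00436508.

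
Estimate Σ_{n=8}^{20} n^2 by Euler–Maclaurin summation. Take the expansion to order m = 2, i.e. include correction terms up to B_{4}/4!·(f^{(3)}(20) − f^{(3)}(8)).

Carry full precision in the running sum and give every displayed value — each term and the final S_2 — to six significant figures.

S_2 ≈ 2730.00

∫_8^20 x^2 dx evaluates to 2496.00.
Endpoint term: (f(8) + f(20))/2 = (64.0000 + 400.000)/2 = 232.000.
Running total after boundary: 2728.00.
Order-1 term: 1/12 · (40.0000 − 16.0000) = 2.00000.
Partial sum through k=1: 2730.00.
Order-2 term: −1/720 · (0.00000 − 0.00000) = 0.00000.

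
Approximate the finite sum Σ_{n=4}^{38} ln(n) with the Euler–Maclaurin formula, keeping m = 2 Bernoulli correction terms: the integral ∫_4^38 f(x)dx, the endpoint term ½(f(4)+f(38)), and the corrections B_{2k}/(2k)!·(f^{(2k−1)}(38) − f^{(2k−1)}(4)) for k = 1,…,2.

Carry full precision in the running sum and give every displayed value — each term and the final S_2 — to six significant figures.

S_2 ≈ 101.176

The integral term ∫_4^38 ln(x) dx = 98.6831.
½[f(4) + f(38)] = ½[1.38629 + 3.63759] = 2.51194.
Running total after boundary: 101.195.
Correction k=1: B_{2}/2! · (f^{(1)}(38) − f^{(1)}(4)) = 1/12 · (0.0263158 − 0.250000) = -0.0186404.
Partial sum through k=1: 101.176.
Correction k=2: B_{4}/4! · (f^{(3)}(38) − f^{(3)}(4)) = −1/720 · (3.64485e-05 − 0.0312500) = 4.33522e-05.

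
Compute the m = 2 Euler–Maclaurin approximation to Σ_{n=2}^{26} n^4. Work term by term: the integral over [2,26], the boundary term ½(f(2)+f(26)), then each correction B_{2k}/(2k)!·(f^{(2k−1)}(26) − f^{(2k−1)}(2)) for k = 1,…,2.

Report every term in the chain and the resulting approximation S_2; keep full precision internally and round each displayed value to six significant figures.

S_2 ≈ 2.61062e+06

The integral term ∫_2^26 x^4 dx = 2.37627e+06.
Endpoint term: (f(2) + f(26))/2 = (16.0000 + 456976)/2 = 228496.
So far: 2.60476e+06.
Correction k=1: B_{2}/2! · (f^{(1)}(26) − f^{(1)}(2)) = 1/12 · (70304.0 − 32.0000) = 5856.00.
Partial sum through k=1: 2.61062e+06.
Correction k=2: B_{4}/4! · (f^{(3)}(26) − f^{(3)}(2)) = −1/720 · (624.000 − 48.0000) = -0.800000.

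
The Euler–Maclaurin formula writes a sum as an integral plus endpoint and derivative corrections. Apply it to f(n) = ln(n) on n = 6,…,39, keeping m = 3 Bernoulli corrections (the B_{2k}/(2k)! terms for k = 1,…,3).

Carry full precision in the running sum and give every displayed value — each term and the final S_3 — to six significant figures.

Integral: ∫_6^39 ln(x) dx = 99.1283.
Boundary: ½(f(6) + f(39)) = ½(1.79176 + 3.66356) = 2.72766.
Integral + boundary = 101.856.
Correction k=1: B_{2}/2! · (f^{(1)}(39) − f^{(1)}(6)) = 1/12 · (0.0256410 − 0.166667) = -0.0117521.
Partial sum through k=1: 101.844.
Correction k=2: B_{4}/4! · (f^{(3)}(39) − f^{(3)}(6)) = −1/720 · (3.37160e-05 − 0.00925926) = 1.28133e-05.
Partial sum through k=2: 101.844.
Correction k=3: B_{6}/6! · (f^{(5)}(39) − f^{(5)}(6)) = 1/30240 · (2.66004e-07 − 0.00308642) = -1.02055e-07.

S_3 ≈ 101.844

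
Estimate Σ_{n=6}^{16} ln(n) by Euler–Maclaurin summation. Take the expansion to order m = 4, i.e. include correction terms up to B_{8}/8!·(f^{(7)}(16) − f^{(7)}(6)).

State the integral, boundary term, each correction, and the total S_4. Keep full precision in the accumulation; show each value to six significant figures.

S_4 ≈ 25.8844

∫_6^16 ln(x) dx evaluates to 23.6109.
Endpoint term: (f(6) + f(16))/2 = (1.79176 + 2.77259)/2 = 2.28217.
Running total after boundary: 25.8930.
k=1: B_{2}/(2)! × [f^{(1)}(16) − f^{(1)}(6)] = 1/12 × (0.0625000 − 0.166667) = -0.00868056.
Running total after k=1: 25.8844.
k=2: B_{4}/(4)! × [f^{(3)}(16) − f^{(3)}(6)] = −1/720 × (0.000488281 − 0.00925926) = 1.21819e-05.
Running total after k=2: 25.8844.
k=3: B_{6}/(6)! × [f^{(5)}(16) − f^{(5)}(6)] = 1/30240 × (2.28882e-05 − 0.00308642) = -1.01307e-07.
Running total after k=3: 25.8844.
k=4: B_{8}/(8)! × [f^{(7)}(16) − f^{(7)}(6)] = −1/1209600 × (2.68221e-06 − 0.00257202) = 2.12412e-09.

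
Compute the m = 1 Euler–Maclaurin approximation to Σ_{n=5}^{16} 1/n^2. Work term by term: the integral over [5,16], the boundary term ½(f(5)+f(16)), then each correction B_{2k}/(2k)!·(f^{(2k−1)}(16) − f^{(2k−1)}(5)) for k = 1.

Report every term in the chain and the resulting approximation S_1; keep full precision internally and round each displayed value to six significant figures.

S_1 ≈ 0.160746

The integral term ∫_5^16 1/x^2 dx = 0.137500.
½[f(5) + f(16)] = ½[0.0400000 + 0.00390625] = 0.0219531.
Integral + boundary = 0.159453.
Order-1 term: 1/12 · (-0.000488281 − (-0.0160000)) = 0.00129264.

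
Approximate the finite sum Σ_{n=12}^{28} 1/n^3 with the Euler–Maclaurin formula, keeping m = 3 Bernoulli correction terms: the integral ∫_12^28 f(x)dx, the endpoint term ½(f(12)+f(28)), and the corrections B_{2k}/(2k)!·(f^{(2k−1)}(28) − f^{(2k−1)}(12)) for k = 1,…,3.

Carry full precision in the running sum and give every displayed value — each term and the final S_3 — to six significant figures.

∫_12^28 1/x^3 dx evaluates to 0.00283447.
Boundary: ½(f(12) + f(28)) = ½(0.000578704 + 4.55539e-05) = 0.000312129.
So far: 0.00314660.
Order-1 term: 1/12 · (-4.88078e-06 − (-0.000144676)) = 1.16496e-05.
After k=1: 0.00315825.
Order-2 term: −1/720 · (-1.24510e-07 − (-2.00939e-05)) = -2.77352e-08.
After k=2: 0.00315822.
Order-3 term: 1/30240 · (-6.67016e-09 − (-5.86071e-06)) = 1.93586e-10.

S_3 ≈ 0.00315822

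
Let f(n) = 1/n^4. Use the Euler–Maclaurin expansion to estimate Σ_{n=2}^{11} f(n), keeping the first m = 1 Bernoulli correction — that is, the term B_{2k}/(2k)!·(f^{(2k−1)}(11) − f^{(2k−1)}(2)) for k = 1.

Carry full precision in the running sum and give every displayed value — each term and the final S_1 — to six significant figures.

∫_2^11 1/x^4 dx evaluates to 0.0414162.
Endpoint term: (f(2) + f(11))/2 = (0.0625000 + 6.83013e-05)/2 = 0.0312842.
Running total after boundary: 0.0727004.
Correction k=1: B_{2}/2! · (f^{(1)}(11) − f^{(1)}(2)) = 1/12 · (-2.48369e-05 − (-0.125000)) = 0.0104146.

S_1 ≈ 0.0831150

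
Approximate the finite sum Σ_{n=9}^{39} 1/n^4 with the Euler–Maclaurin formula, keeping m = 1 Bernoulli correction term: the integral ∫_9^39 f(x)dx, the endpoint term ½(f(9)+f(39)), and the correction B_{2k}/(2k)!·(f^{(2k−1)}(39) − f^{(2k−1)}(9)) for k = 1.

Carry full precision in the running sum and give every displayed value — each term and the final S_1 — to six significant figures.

The integral term ∫_9^39 1/x^4 dx = 0.000451628.
Boundary: ½(f(9) + f(39)) = ½(0.000152416 + 4.32257e-07) = 7.64240e-05.
Running total after boundary: 0.000528052.
Correction k=1: B_{2}/2! · (f^{(1)}(39) − f^{(1)}(9)) = 1/12 · (-4.43340e-08 − (-6.77404e-05)) = 5.64133e-06.

S_1 ≈ 0.000533693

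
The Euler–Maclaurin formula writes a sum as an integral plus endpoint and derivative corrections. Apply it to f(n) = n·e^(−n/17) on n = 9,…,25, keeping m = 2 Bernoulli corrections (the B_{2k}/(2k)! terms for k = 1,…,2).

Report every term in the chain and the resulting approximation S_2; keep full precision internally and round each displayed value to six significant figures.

Integral: ∫_9^25 x·e^(−x/17) dx = 96.2462.
½[f(9) + f(25)] = ½[5.30056 + 5.74476] = 5.52266.
Running total after boundary: 101.769.
Order-1 term: 1/12 · (-0.108137 − 0.277154) = -0.0321075.
Running total after k=1: 101.737.
Order-2 term: −1/720 · (0.00121607 − 0.00503480) = 5.30379e-06.

S_2 ≈ 101.737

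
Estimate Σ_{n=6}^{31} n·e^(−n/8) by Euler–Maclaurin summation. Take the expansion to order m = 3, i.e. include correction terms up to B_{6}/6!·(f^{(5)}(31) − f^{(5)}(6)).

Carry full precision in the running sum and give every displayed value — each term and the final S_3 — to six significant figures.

The integral term ∫_6^31 x·e^(−x/8) dx = 46.4297.
Endpoint term: (f(6) + f(31))/2 = (2.83420 + 0.643384)/2 = 1.73879.
So far: 48.1685.
Order-1 term: 1/12 · (-0.0596687 − 0.118092) = -0.0148134.
Running total after k=1: 48.1537.
Order-2 term: −1/720 · (-0.000283751 − 0.0166066) = 2.34589e-05.
Running total after k=2: 48.1537.
Order-3 term: 1/30240 · (5.70035e-06 − 0.000490126) = -1.60194e-08.

S_3 ≈ 48.1537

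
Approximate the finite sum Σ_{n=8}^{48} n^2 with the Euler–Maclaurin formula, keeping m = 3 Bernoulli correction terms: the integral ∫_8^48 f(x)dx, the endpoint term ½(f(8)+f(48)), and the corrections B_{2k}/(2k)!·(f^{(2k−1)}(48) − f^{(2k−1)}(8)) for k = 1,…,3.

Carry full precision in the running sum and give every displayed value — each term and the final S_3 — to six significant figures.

S_3 ≈ 37884.0

The integral term ∫_8^48 x^2 dx = 36693.3.
½[f(8) + f(48)] = ½[64.0000 + 2304.00] = 1184.00.
Integral + boundary = 37877.3.
Correction k=1: B_{2}/2! · (f^{(1)}(48) − f^{(1)}(8)) = 1/12 · (96.0000 − 16.0000) = 6.66667.
Partial sum through k=1: 37884.0.
Correction k=2: B_{4}/4! · (f^{(3)}(48) − f^{(3)}(8)) = −1/720 · (0.00000 − 0.00000) = 0.00000.
Partial sum through k=2: 37884.0.
Correction k=3: B_{6}/6! · (f^{(5)}(48) − f^{(5)}(8)) = 1/30240 · (0.00000 − 0.00000) = 0.00000.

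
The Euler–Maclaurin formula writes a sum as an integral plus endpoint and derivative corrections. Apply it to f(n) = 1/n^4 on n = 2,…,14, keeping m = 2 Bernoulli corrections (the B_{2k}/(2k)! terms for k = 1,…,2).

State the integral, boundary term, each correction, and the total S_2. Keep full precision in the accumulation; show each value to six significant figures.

Integral: ∫_2^14 1/x^4 dx = 0.0415452.
Endpoint term: (f(2) + f(14))/2 = (0.0625000 + 2.60308e-05)/2 = 0.0312630.
Running total after boundary: 0.0728082.
k=1: B_{2}/(2)! × [f^{(1)}(14) − f^{(1)}(2)] = 1/12 × (-7.43738e-06 − (-0.125000)) = 0.0104160.
After k=1: 0.0832243.
k=2: B_{4}/(4)! × [f^{(3)}(14) − f^{(3)}(2)] = −1/720 × (-1.13837e-06 − (-0.937500)) = -0.00130208.

S_2 ≈ 0.0819222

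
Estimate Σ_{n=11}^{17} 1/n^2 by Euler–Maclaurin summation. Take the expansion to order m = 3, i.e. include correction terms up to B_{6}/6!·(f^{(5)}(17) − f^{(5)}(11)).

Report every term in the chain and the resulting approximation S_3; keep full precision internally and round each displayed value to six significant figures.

S_3 ≈ 0.0380390

The integral term ∫_11^17 1/x^2 dx = 0.0320856.
Boundary: ½(f(11) + f(17)) = ½(0.00826446 + 0.00346021) = 0.00586234.
So far: 0.0379479.
k=1: B_{2}/(2)! × [f^{(1)}(17) − f^{(1)}(11)] = 1/12 × (-0.000407083 − (-0.00150263)) = 9.12955e-05.
Partial sum through k=1: 0.0380392.
k=2: B_{4}/(4)! × [f^{(3)}(17) − f^{(3)}(11)] = −1/720 × (-1.69031e-05 − (-0.000149021)) = -1.83497e-07.
Partial sum through k=2: 0.0380390.
k=3: B_{6}/(6)! × [f^{(5)}(17) − f^{(5)}(11)] = 1/30240 × (-1.75465e-06 − (-3.69474e-05)) = 1.16378e-09.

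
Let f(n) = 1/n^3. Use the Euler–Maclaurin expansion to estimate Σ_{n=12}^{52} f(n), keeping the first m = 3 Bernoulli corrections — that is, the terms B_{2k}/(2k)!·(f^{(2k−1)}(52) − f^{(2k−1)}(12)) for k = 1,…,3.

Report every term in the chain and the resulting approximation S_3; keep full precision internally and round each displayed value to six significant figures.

S_3 ≈ 0.00359221

∫_12^52 1/x^3 dx evaluates to 0.00328731.
Boundary: ½(f(12) + f(52)) = ½(0.000578704 + 7.11197e-06) = 0.000292908.
Running total after boundary: 0.00358022.
Order-1 term: 1/12 · (-4.10306e-07 − (-0.000144676)) = 1.20221e-05.
Running total after k=1: 0.00359224.
Order-2 term: −1/720 · (-3.03481e-09 − (-2.00939e-05)) = -2.79039e-08.
Running total after k=2: 0.00359221.
Order-3 term: 1/30240 · (-4.71383e-11 − (-5.86071e-06)) = 1.93805e-10.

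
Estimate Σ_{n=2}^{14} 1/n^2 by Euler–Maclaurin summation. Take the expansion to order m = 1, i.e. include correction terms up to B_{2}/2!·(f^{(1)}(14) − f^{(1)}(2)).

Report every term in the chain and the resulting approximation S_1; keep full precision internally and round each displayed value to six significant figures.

∫_2^14 1/x^2 dx evaluates to 0.428571.
Endpoint term: (f(2) + f(14))/2 = (0.250000 + 0.00510204)/2 = 0.127551.
Running total after boundary: 0.556122.
k=1: B_{2}/(2)! × [f^{(1)}(14) − f^{(1)}(2)] = 1/12 × (-0.000728863 − (-0.250000)) = 0.0207726.

S_1 ≈ 0.576895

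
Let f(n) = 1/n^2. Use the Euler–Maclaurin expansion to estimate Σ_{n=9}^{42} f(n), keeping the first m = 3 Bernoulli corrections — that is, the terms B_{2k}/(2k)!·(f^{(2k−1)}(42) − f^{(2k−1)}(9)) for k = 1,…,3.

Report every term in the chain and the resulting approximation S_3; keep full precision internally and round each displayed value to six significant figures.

S_3 ≈ 0.0939837

Integral: ∫_9^42 1/x^2 dx = 0.0873016.
½[f(9) + f(42)] = ½[0.0123457 + 0.000566893] = 0.00645629.
Running total after boundary: 0.0937579.
Order-1 term: 1/12 · (-2.69949e-05 − (-0.00274348)) = 0.000226374.
Running total after k=1: 0.0939842.
Order-2 term: −1/720 · (-1.83639e-07 − (-0.000406442)) = -5.64248e-07.
Running total after k=2: 0.0939837.
Order-3 term: 1/30240 · (-3.12311e-09 − (-0.000150534)) = 4.97788e-09.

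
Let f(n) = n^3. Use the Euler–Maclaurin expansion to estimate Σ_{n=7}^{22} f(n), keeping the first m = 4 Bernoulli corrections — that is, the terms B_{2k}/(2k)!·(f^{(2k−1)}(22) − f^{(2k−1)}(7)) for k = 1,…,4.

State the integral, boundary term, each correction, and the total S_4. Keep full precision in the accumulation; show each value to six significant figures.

S_4 ≈ 63568.0

The integral term ∫_7^22 x^3 dx = 57963.8.
½[f(7) + f(22)] = ½[343.000 + 10648.0] = 5495.50.
Running total after boundary: 63459.2.
Order-1 term: 1/12 · (1452.00 − 147.000) = 108.750.
Partial sum through k=1: 63568.0.
Order-2 term: −1/720 · (6.00000 − 6.00000) = 0.00000.
Partial sum through k=2: 63568.0.
Order-3 term: 1/30240 · (0.00000 − 0.00000) = 0.00000.
Partial sum through k=3: 63568.0.
Order-4 term: −1/1209600 · (0.00000 − 0.00000) = 0.00000.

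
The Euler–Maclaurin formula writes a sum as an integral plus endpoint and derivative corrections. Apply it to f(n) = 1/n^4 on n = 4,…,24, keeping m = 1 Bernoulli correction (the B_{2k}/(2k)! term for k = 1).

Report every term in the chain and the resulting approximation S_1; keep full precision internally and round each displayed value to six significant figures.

The integral term ∫_4^24 1/x^4 dx = 0.00518422.
½[f(4) + f(24)] = ½[0.00390625 + 3.01408e-06] = 0.00195463.
Running total after boundary: 0.00713885.
Order-1 term: 1/12 · (-5.02347e-07 − (-0.00390625)) = 0.000325479.

S_1 ≈ 0.00746433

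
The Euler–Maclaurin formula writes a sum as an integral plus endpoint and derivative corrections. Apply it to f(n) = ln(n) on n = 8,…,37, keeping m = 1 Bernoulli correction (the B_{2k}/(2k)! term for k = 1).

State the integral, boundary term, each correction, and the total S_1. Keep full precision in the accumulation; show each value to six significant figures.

Integral: ∫_8^37 ln(x) dx = 87.9684.
Endpoint term: (f(8) + f(37))/2 = (2.07944 + 3.61092)/2 = 2.84518.
Running total after boundary: 90.8136.
Correction k=1: B_{2}/2! · (f^{(1)}(37) − f^{(1)}(8)) = 1/12 · (0.0270270 − 0.125000) = -0.00816441.

S_1 ≈ 90.8054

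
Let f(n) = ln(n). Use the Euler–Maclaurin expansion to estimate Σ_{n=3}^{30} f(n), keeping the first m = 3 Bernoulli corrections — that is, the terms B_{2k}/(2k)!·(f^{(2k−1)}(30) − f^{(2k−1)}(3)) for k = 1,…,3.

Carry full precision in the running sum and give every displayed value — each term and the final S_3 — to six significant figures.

Integral: ∫_3^30 ln(x) dx = 71.7401.
½[f(3) + f(30)] = ½[1.09861 + 3.40120] = 2.24990.
Integral + boundary = 73.9900.
Correction k=1: B_{2}/2! · (f^{(1)}(30) − f^{(1)}(3)) = 1/12 · (0.0333333 − 0.333333) = -0.0250000.
Partial sum through k=1: 73.9650.
Correction k=2: B_{4}/4! · (f^{(3)}(30) − f^{(3)}(3)) = −1/720 · (7.40741e-05 − 0.0740741) = 0.000102778.
Partial sum through k=2: 73.9651.
Correction k=3: B_{6}/6! · (f^{(5)}(30) − f^{(5)}(3)) = 1/30240 · (9.87654e-07 − 0.0987654) = -3.26602e-06.

S_3 ≈ 73.9651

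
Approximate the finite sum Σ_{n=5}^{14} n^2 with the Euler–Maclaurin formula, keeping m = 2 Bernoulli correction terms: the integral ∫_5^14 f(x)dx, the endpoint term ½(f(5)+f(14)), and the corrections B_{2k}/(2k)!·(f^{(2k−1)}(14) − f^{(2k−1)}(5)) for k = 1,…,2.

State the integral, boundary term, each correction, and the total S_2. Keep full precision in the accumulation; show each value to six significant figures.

∫_5^14 x^2 dx evaluates to 873.000.
Boundary: ½(f(5) + f(14)) = ½(25.0000 + 196.000) = 110.500.
Running total after boundary: 983.500.
k=1: B_{2}/(2)! × [f^{(1)}(14) − f^{(1)}(5)] = 1/12 × (28.0000 − 10.0000) = 1.50000.
Running total after k=1: 985.000.
k=2: B_{4}/(4)! × [f^{(3)}(14) − f^{(3)}(5)] = −1/720 × (0.00000 − 0.00000) = 0.00000.

S_2 ≈ 985.000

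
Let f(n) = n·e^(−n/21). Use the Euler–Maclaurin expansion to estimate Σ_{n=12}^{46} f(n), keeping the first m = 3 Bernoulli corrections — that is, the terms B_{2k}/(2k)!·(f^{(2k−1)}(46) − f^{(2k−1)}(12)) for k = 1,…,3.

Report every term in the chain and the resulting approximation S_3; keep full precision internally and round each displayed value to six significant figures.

S_3 ≈ 239.888

∫_12^46 x·e^(−x/21) dx evaluates to 233.958.
Endpoint term: (f(12) + f(46))/2 = (6.77662 + 5.14572)/2 = 5.96117.
Integral + boundary = 239.919.
Correction k=1: B_{2}/2! · (f^{(1)}(46) − f^{(1)}(12)) = 1/12 · (-0.133171 − 0.242022) = -0.0312661.
Running total after k=1: 239.888.
Correction k=2: B_{4}/4! · (f^{(3)}(46) − f^{(3)}(12)) = −1/720 · (0.000205343 − 0.00310988) = 4.03408e-06.
Running total after k=2: 239.888.
Correction k=3: B_{6}/6! · (f^{(5)}(46) − f^{(5)}(12)) = 1/30240 · (1.61601e-06 − 1.28593e-05) = -3.71803e-10.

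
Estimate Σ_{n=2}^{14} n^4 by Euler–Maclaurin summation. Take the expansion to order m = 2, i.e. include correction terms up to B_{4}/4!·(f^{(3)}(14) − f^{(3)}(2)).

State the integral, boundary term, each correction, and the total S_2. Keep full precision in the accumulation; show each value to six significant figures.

S_2 ≈ 127686

Integral: ∫_2^14 x^4 dx = 107558.
Endpoint term: (f(2) + f(14))/2 = (16.0000 + 38416.0)/2 = 19216.0.
Running total after boundary: 126774.
k=1: B_{2}/(2)! × [f^{(1)}(14) − f^{(1)}(2)] = 1/12 × (10976.0 − 32.0000) = 912.000.
Running total after k=1: 127686.
k=2: B_{4}/(4)! × [f^{(3)}(14) − f^{(3)}(2)] = −1/720 × (336.000 − 48.0000) = -0.400000.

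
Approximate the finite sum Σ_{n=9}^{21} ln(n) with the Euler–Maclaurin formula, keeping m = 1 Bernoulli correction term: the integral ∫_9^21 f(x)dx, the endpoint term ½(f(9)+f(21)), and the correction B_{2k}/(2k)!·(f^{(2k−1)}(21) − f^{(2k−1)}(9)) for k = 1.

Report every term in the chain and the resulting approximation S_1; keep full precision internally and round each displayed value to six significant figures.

∫_9^21 ln(x) dx evaluates to 32.1599.
Boundary: ½(f(9) + f(21)) = ½(2.19722 + 3.04452) = 2.62087.
Running total after boundary: 34.7808.
Correction k=1: B_{2}/2! · (f^{(1)}(21) − f^{(1)}(9)) = 1/12 · (0.0476190 − 0.111111) = -0.00529101.

S_1 ≈ 34.7755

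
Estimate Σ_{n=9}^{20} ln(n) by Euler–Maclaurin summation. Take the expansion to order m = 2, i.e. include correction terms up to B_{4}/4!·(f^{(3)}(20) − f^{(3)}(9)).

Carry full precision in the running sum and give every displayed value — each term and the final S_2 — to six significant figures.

S_2 ≈ 31.7310

∫_9^20 ln(x) dx evaluates to 29.1396.
Endpoint term: (f(9) + f(20))/2 = (2.19722 + 2.99573)/2 = 2.59648.
Integral + boundary = 31.7361.
Correction k=1: B_{2}/2! · (f^{(1)}(20) − f^{(1)}(9)) = 1/12 · (0.0500000 − 0.111111) = -0.00509259.
After k=1: 31.7310.
Correction k=2: B_{4}/4! · (f^{(3)}(20) − f^{(3)}(9)) = −1/720 · (0.000250000 − 0.00274348) = 3.46317e-06.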